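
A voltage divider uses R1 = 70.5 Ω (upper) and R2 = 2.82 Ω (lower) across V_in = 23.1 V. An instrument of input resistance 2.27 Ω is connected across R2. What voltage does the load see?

V_out ≈ 0.405 V

R2 ‖ R_L = (2.82 × 2.27)/(2.82 + 2.27) = 1.258 Ω.
Then V_out = V_in · R2'/(R1 + R2') = 23.1 × 1.258/71.76 = 0.4049 V.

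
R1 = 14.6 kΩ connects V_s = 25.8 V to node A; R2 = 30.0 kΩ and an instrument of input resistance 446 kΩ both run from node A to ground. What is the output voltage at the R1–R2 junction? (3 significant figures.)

R2 ‖ R_L = (30.0 × 446)/(30.0 + 446) = 28.11 kΩ.
Now apply the divider: V_out = 25.8 × 0.6582 = 16.98 V.
(Unloaded it would be 17.4 V; the load pulls it down.)

V_out ≈ 17.0 V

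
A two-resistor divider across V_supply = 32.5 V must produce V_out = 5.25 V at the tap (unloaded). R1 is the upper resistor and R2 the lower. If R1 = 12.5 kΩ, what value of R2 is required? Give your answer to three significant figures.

R2 ≈ 2.41 kΩ

The divider ratio is R2/(R1+R2) = 5.25/32.5 = 0.1615.
Rearranging, R2 = R1·k/(1−k) = 12.5 × 0.1927 = 2.408 kΩ.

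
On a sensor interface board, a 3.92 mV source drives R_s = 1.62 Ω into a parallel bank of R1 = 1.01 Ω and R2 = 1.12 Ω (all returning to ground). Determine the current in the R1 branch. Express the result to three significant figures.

Parallel bank: R_p = 1/(1/1.01 + 1/1.12) = 0.5311 Ω.
V_A by voltage divider: V_A = 3.92 × 0.5311/(1.62 + 0.5311) = 0.9678 mV.
Branch current I = V_A/R1 = 0.9678/1.01 = 0.9582 mA.

I ≈ 0.958 mA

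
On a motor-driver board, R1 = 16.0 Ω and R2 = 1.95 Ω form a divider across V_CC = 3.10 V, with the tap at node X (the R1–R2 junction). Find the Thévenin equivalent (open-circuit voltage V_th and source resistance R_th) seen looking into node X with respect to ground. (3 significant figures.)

Open-circuit (no load on X): V_th = V_CC · R2/(R1 + R2) = 3.10 × 1.95/(16.00 + 1.95) = 0.3368 V.
Looking into X with the source shorted: R_th = R1·R2/(R1+R2) = 16.00 × 1.95/17.95 = 1.738 Ω.

V_th ≈ 0.337 V, R_th ≈ 1.74 Ω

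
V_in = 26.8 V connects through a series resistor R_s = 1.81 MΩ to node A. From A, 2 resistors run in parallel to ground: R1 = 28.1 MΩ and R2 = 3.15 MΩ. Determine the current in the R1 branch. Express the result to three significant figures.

Combine the parallel branches: R_p = (1/28.1 + 1/3.15)⁻¹ = 2.832 MΩ.
V_A by voltage divider: V_A = 26.8 × 2.832/(1.81 + 2.832) = 16.35 V.
I(R1) = V_A / R1 = 16.35/28.1 = 0.5819 µA.

I ≈ 0.582 µA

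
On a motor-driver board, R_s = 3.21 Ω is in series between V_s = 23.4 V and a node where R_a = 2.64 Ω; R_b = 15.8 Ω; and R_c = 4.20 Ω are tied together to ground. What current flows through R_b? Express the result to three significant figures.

I ≈ 0.465 A

Parallel bank: R_p = 1/(1/2.64 + 1/15.8 + 1/4.20) = 1.470 Ω.
Node voltage V_A = V_s · R_p/(R_s + R_p) = 23.4 × 0.3141 = 7.351 V.
Branch current I = V_A/R_b = 7.351/15.8 = 0.4652 A.
(Equivalently: I_total = 5.000 A, then current-divider fraction G_k/ΣG = 0.09305.)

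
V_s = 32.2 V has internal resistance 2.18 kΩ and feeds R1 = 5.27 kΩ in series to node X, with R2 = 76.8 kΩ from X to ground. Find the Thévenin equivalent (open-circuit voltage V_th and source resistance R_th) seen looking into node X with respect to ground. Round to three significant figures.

V_th ≈ 29.4 V, R_th ≈ 6.79 kΩ

R1' = 2.18 + 5.27 = 7.450 kΩ (source resistance + R1).
Open-circuit (no load on X): V_th = V_s · R2/(R1' + R2) = 32.2 × 76.8/(7.450 + 76.8) = 29.35 V.
Looking into X with the source shorted: R_th = R1'·R2/(R1'+R2) = 7.450 × 76.8/84.25 = 6.791 kΩ.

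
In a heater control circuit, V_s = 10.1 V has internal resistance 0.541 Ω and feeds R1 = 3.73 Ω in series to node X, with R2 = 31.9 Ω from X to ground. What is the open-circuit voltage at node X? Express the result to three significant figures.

R1' = 0.541 + 3.73 = 4.271 Ω (source resistance + R1).
V_th is the unloaded tap voltage: V_s · R2/(R1'+R2) = 10.1 × 0.8819 = 8.907 V.

V_th ≈ 8.91 V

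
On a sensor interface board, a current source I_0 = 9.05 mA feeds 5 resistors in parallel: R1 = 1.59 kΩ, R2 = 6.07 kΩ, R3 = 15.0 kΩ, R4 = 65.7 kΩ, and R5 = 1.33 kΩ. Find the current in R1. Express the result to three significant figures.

Total conductance ΣG = 1/1.59 + 1/6.07 + 1/15.0 + 1/65.7 + 1/1.33 = 1.627 (units of 1/kΩ).
R1 takes the fraction G_k/ΣG = 0.6289/1.627 = 0.3865, so I = 9.05 × 0.3865 = 3.497 mA.

I ≈ 3.50 mA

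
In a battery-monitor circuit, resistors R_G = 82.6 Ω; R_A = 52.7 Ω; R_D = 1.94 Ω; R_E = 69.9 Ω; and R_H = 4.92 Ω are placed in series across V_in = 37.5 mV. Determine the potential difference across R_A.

ΣR = 82.6 + 52.7 + 1.94 + 69.9 + 4.92 = 212.1 Ω.
By the voltage-divider rule, V = 37.5 × 52.70/212.1 = 9.319 mV.

V ≈ 9.32 mV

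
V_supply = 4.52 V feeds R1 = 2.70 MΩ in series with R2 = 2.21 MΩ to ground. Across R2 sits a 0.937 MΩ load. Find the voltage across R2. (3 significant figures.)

V_out ≈ 0.886 V

First combine the lower leg with the load: R2 ‖ R_L = 0.6580 MΩ.
Voltage divider with the loaded lower leg: V_out = 4.52 × 0.6580/(2.70 + 0.6580) = 4.52 × 0.1960 = 0.8857 V.
(Unloaded it would be 2.03 V; the load pulls it down.)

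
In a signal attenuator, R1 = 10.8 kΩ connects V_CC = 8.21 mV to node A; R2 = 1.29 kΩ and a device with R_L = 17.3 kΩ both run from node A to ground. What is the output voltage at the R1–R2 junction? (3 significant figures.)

R2 ‖ R_L = (1.29 × 17.3)/(1.29 + 17.3) = 1.200 kΩ.
Voltage divider with the loaded lower leg: V_out = 8.21 × 1.200/(10.8 + 1.200) = 8.21 × 0.1000 = 0.8213 mV.

V_out ≈ 0.821 mV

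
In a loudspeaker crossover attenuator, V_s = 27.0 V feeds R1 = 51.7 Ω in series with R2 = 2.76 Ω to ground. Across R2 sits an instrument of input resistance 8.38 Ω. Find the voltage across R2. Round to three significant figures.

V_out ≈ 1.04 V

R2 ‖ R_L = (2.76 × 8.38)/(2.76 + 8.38) = 2.076 Ω.
Then V_out = V_s · R2'/(R1 + R2') = 27.0 × 2.076/53.78 = 1.042 V.
(Unloaded it would be 1.37 V; the load pulls it down.)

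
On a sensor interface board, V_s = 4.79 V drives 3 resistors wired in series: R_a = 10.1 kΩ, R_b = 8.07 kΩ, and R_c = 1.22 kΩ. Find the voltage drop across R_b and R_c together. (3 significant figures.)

V ≈ 2.29 V

ΣR = 10.1 + 8.07 + 1.22 = 19.39 kΩ.
R_{R_b..R_c} = 8.07 + 1.22 = 9.290 kΩ.
By the voltage-divider rule, V = 4.79 × 9.290/19.39 = 2.295 V.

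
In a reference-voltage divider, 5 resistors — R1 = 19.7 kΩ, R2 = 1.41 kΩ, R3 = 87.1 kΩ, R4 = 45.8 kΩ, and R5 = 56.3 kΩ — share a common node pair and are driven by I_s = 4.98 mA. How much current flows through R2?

Conductances: ΣG = 1/19.7 + 1/1.41 + 1/87.1 + 1/45.8 + 1/56.3 = 0.8111 (1/kΩ).
R2 takes the fraction G_k/ΣG = 0.7092/0.8111 = 0.8744, so I = 4.98 × 0.8744 = 4.355 mA.

I ≈ 4.35 mA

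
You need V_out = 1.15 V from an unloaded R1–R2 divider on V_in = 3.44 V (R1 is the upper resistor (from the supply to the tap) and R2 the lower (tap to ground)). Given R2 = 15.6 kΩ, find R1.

R1 ≈ 31.1 kΩ

The divider ratio is R2/(R1+R2) = 1.15/3.44 = 0.3343.
R1 = R2·(1/k − 1) = 15.6 × 1.991 = 31.06 kΩ.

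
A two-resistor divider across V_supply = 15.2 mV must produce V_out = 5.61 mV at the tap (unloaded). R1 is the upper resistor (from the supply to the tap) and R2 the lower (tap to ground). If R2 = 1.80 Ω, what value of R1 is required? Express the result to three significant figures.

R1 ≈ 3.08 Ω

Required fraction k = V_out/V_supply = 0.3691.
Rearranging, R1 = R2·(1−k)/k = 1.80 × 1.709 = 3.077 Ω.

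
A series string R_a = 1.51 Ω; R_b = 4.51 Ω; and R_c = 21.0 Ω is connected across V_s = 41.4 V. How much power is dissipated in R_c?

The common current is I = 41.4/27.02 = 1.532 A.
P = I²R = 2.348 × 21.0 = 49.30 W.

P ≈ 49.3 W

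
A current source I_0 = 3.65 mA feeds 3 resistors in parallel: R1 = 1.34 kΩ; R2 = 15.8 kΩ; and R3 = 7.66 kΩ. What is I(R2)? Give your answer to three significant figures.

Total conductance ΣG = 1/1.34 + 1/15.8 + 1/7.66 = 0.9401 (units of 1/kΩ).
By the current-divider rule, I = I_0 · G_k/ΣG = 3.65 × 0.06732 = 0.2457 mA.

I ≈ 0.246 mA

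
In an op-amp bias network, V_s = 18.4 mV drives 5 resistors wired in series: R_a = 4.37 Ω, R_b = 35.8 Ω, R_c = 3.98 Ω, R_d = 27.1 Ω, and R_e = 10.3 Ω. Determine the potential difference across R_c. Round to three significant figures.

V ≈ 0.898 mV

ΣR = 4.37 + 35.8 + 3.98 + 27.1 + 10.3 = 81.55 Ω.
By the voltage-divider rule, V = 18.4 × 3.980/81.55 = 0.8980 mV.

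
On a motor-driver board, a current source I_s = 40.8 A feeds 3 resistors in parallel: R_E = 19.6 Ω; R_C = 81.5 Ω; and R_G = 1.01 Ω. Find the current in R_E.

I ≈ 1.98 A

ΣG = 1/19.6 + 1/81.5 + 1/1.01 = 1.053.
By the current-divider rule, I = I_s · G_k/ΣG = 40.8 × 0.04843 = 1.976 A.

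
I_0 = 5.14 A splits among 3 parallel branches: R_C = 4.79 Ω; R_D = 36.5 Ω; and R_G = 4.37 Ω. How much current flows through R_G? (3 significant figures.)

I ≈ 2.53 A

Conductances: ΣG = 1/4.79 + 1/36.5 + 1/4.37 = 0.4650 (1/Ω).
By the current-divider rule, I = I_0 · G_k/ΣG = 5.14 × 0.4921 = 2.529 A.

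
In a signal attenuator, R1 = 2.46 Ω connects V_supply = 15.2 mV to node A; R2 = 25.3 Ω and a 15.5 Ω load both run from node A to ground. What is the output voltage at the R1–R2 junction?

R2 ‖ R_L = (25.3 × 15.5)/(25.3 + 15.5) = 9.612 Ω.
Then V_out = V_supply · R2'/(R1 + R2') = 15.2 × 9.612/12.07 = 12.10 mV.
(Unloaded it would be 13.9 mV; the load pulls it down.)

V_out ≈ 12.1 mV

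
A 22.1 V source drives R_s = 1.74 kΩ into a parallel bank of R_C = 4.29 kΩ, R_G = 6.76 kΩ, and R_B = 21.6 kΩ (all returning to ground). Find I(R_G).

I ≈ 1.88 mA

Parallel bank: R_p = 1/(1/4.29 + 1/6.76 + 1/21.6) = 2.340 kΩ.
V_A by voltage divider: V_A = 22.1 × 2.340/(1.74 + 2.340) = 12.68 V.
I(R_G) = V_A / R_G = 12.68/6.76 = 1.875 mA.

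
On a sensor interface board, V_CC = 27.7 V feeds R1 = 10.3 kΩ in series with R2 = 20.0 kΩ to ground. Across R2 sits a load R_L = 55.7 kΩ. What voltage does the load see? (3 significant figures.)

R2 ‖ R_L = (20.0 × 55.7)/(20.0 + 55.7) = 14.72 kΩ.
Now apply the divider: V_out = 27.7 × 0.5883 = 16.29 V.
(Unloaded it would be 18.3 V; the load pulls it down.)

V_out ≈ 16.3 V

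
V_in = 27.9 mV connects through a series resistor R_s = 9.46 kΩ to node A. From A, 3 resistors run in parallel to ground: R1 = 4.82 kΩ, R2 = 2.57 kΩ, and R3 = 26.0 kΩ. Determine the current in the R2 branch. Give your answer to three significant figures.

Parallel bank: R_p = 1/(1/4.82 + 1/2.57 + 1/26.0) = 1.575 kΩ.
Node voltage V_A = V_in · R_p/(R_s + R_p) = 27.9 × 0.1427 = 3.981 mV.
Branch current I = V_A/R2 = 3.981/2.57 = 1.549 µA.
(Equivalently: I_total = 2.528 µA, then current-divider fraction G_k/ΣG = 0.6127.)

I ≈ 1.55 µA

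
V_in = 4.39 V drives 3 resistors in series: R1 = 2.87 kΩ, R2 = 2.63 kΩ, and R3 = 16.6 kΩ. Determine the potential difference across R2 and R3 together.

V ≈ 3.82 V

Total series resistance ΣR = 2.87 + 2.63 + 16.6 = 22.10 kΩ.
R_{R2..R3} = 2.63 + 16.6 = 19.23 kΩ.
Voltage divider: V = V_in · (19.23 / 22.10) = 4.39 × 0.8701 = 3.820 V.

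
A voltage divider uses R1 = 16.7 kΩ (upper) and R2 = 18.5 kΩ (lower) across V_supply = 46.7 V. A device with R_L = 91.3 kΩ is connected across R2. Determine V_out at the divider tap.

V_out ≈ 22.4 V

First combine the lower leg with the load: R2 ‖ R_L = 15.38 kΩ.
Then V_out = V_supply · R2'/(R1 + R2') = 46.7 × 15.38/32.08 = 22.39 V.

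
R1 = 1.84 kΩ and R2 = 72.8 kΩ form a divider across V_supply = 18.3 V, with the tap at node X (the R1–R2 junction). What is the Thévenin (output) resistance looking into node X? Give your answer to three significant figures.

R_th ≈ 1.79 kΩ

Zeroing V_supply shorts the top of R1 to ground, so R_th = R1 ‖ R2 = 1.795 kΩ.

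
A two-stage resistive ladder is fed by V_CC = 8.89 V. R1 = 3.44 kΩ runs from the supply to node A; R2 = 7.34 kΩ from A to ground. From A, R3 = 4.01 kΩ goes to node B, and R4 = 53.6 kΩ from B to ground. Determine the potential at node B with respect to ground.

V_B ≈ 5.41 V

The second stage (R3 + R4 = 57.61 kΩ) loads node A in parallel with R2.
R2 ‖ (R3+R4) = 6.511 kΩ.
First divider: V_A = V_CC · 6.511/(3.44 + 6.511) = 5.817 V.
V_B = V_A × 0.9304 = 5.412 V.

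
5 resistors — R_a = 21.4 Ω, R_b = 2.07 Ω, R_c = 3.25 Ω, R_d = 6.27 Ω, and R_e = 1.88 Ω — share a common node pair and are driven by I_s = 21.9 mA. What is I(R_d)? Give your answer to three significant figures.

Total conductance ΣG = 1/21.4 + 1/2.07 + 1/3.25 + 1/6.27 + 1/1.88 = 1.529 (units of 1/Ω).
By the current-divider rule, I = I_s · G_k/ΣG = 21.9 × 0.1043 = 2.285 mA.

I ≈ 2.28 mA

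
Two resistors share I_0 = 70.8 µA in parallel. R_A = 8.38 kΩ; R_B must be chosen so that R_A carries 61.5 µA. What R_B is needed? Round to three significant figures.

Two-branch current divider: I_A = I_0 · R_B/(R_A + R_B).
With f = 0.8686, R_B = R_A · f/(1−f) = 8.38 × 6.613 = 55.42 kΩ.

R_B ≈ 55.4 kΩ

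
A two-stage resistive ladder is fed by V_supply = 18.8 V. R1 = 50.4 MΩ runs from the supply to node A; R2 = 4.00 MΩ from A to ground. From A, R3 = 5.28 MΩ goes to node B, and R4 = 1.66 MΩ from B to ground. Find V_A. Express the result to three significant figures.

V_A ≈ 0.901 V

Node A sees R2 in parallel with the series input of stage 2, R3 + R4 = 6.940 MΩ.
R2 ‖ (R3+R4) = 2.537 MΩ.
So V_A = 18.8 × 0.04793 = 0.9011 V.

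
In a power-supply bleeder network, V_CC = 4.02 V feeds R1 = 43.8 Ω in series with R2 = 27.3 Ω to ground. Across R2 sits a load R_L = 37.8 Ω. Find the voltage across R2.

First combine the lower leg with the load: R2 ‖ R_L = 15.85 Ω.
Voltage divider with the loaded lower leg: V_out = 4.02 × 15.85/(43.8 + 15.85) = 4.02 × 0.2657 = 1.068 V.
(Unloaded it would be 1.54 V; the load pulls it down.)

V_out ≈ 1.07 V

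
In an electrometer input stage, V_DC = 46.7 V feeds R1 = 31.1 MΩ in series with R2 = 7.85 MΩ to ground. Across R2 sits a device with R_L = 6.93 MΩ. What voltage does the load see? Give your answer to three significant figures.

The load sits in parallel with R2, giving an effective lower resistance R2' = R2·R_L/(R2+R_L) = 3.681 MΩ.
Voltage divider with the loaded lower leg: V_out = 46.7 × 3.681/(31.1 + 3.681) = 46.7 × 0.1058 = 4.942 V.

V_out ≈ 4.94 V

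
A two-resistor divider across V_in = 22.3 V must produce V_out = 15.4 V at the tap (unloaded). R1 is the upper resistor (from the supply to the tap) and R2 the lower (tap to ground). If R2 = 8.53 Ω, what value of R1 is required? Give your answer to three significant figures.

The divider ratio is R2/(R1+R2) = 15.4/22.3 = 0.6906.
So R1 = R2 · (V_in/V_out − 1) = 8.53 × (22.3/15.4 − 1) = 8.53 × 0.4481 = 3.822 Ω.

R1 ≈ 3.82 Ω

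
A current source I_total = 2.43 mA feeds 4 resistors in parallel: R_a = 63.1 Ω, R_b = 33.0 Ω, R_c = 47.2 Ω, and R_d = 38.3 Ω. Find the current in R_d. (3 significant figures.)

I ≈ 0.679 mA

Conductances: ΣG = 1/63.1 + 1/33.0 + 1/47.2 + 1/38.3 = 0.09345 (1/Ω).
Current divider: I(R_d) = I_total · G_k/ΣG = 2.43 × (0.02611/0.09345) = 2.43 × 0.2794 = 0.6790 mA.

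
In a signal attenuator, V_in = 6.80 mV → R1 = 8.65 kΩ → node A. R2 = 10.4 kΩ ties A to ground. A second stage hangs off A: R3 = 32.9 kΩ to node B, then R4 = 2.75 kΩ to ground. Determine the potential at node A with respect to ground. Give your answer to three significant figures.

V_A ≈ 3.28 mV

Looking into the second stage from A: R3 + R4 = 35.65 kΩ appears in parallel with R2.
R2 ‖ (R3+R4) = 8.051 kΩ.
First divider: V_A = V_in · 8.051/(8.65 + 8.051) = 3.278 mV.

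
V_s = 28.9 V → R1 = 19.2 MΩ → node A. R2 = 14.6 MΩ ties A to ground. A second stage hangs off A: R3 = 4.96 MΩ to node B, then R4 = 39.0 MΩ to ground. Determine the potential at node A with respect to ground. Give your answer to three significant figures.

V_A ≈ 10.5 V

The second stage (R3 + R4 = 43.96 MΩ) loads node A in parallel with R2.
R2 ‖ (R3+R4) = 10.96 MΩ.
So V_A = 28.9 × 0.3634 = 10.50 V.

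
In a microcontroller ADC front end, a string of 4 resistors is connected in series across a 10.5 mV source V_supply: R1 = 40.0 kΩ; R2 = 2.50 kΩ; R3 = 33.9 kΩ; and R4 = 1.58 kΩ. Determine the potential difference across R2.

V ≈ 0.337 mV

Series total: ΣR = 40.0 + 2.50 + 33.9 + 1.58 = 77.98 kΩ.
Voltage divider: V = V_supply · (2.500 / 77.98) = 10.5 × 0.03206 = 0.3366 mV.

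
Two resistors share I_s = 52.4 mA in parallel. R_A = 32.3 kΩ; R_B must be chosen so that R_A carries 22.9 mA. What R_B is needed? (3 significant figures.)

The fraction through R_A equals R_B/(R_A+R_B).
With f = 0.4370, R_B = R_A · f/(1−f) = 32.3 × 0.7763 = 25.07 kΩ.

R_B ≈ 25.1 kΩ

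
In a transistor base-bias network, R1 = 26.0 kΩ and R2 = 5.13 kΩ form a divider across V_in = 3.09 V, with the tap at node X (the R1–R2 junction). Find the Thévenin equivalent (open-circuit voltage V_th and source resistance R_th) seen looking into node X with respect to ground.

Open-circuit (no load on X): V_th = V_in · R2/(R1 + R2) = 3.09 × 5.13/(26.00 + 5.13) = 0.5092 V.
Zeroing V_in shorts the top of R1 to ground, so R_th = R1 ‖ R2 = 4.285 kΩ.

V_th ≈ 0.509 V, R_th ≈ 4.28 kΩ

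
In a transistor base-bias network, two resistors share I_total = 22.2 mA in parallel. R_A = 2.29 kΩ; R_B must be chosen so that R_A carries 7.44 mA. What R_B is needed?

R_B ≈ 1.15 kΩ

Two-branch current divider: I_A = I_total · R_B/(R_A + R_B).
7.44/22.2 = R_B/(R_A + R_B) → R_B = R_A · (0.3351)/(1 − 0.3351) = 2.29 × 0.5041 = 1.154 kΩ.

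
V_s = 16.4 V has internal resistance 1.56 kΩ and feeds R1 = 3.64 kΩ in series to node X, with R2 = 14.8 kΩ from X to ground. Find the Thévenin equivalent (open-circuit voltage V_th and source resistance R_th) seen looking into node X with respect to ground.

R1' = 1.56 + 3.64 = 5.200 kΩ (source resistance + R1).
With X open, the divider is unloaded: V_th = 16.4 × 14.8/20.00 = 12.14 V.
With V_s suppressed (replaced by a short), R_th = R1' ‖ R2 = (5.200 × 14.8)/(5.200 + 14.8) = 3.848 kΩ.

V_th ≈ 12.1 V, R_th ≈ 3.85 kΩ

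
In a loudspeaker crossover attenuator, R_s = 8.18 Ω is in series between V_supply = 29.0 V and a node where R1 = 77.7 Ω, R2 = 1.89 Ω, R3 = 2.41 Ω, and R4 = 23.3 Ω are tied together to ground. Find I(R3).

I ≈ 1.31 A

Combine the parallel branches: R_p = (1/77.7 + 1/1.89 + 1/2.41 + 1/23.3)⁻¹ = 1.000 Ω.
V_A by voltage divider: V_A = 29.0 × 1.000/(8.18 + 1.000) = 3.160 V.
I(R3) = V_A / R3 = 3.160/2.41 = 1.311 A.
(Check via current divider: I_total = 3.159 A; share G_k/ΣG = 0.4150 → same result.)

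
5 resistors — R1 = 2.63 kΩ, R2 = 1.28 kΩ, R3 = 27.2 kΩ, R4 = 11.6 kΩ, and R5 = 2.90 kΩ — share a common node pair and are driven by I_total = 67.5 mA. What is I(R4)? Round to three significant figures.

I ≈ 3.57 mA

Conductances: ΣG = 1/2.63 + 1/1.28 + 1/27.2 + 1/11.6 + 1/2.90 = 1.629 (1/kΩ).
R4 takes the fraction G_k/ΣG = 0.08621/1.629 = 0.05291, so I = 67.5 × 0.05291 = 3.572 mA.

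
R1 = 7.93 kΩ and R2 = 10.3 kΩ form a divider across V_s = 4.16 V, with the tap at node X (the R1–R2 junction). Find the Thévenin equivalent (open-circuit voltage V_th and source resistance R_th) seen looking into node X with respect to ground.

V_th ≈ 2.35 V, R_th ≈ 4.48 kΩ

V_th is the unloaded tap voltage: V_s · R2/(R1+R2) = 4.16 × 0.5650 = 2.350 V.
Looking into X with the source shorted: R_th = R1·R2/(R1+R2) = 7.930 × 10.3/18.23 = 4.480 kΩ.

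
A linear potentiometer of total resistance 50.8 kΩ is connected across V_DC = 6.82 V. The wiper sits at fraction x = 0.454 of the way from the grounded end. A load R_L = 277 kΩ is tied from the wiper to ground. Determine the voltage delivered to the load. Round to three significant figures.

V_out ≈ 2.96 V

Split the track: R_lower = x·R_p = 23.06 kΩ, R_upper = (1−x)·R_p = 27.74 kΩ.
Lower segment in parallel with the load: 23.06 ‖ 277 = 21.29 kΩ.
Loaded-divider output: V_out = 6.82 × 0.4343 = 2.962 V.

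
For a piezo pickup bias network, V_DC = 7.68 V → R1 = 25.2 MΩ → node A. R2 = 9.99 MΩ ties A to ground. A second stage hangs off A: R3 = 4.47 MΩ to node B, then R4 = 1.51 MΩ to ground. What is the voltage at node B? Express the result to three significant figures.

V_B ≈ 0.251 V

Looking into the second stage from A: R3 + R4 = 5.980 MΩ appears in parallel with R2.
Effective lower resistance at A: R2 ‖ 5.980 = 3.741 MΩ.
V_A = 7.68 × 3.741/(25.2 + 3.741) = 0.9927 V.
Stage 2 is unloaded, so V_B = V_A · R4/(R3+R4) = 0.9927 × 1.51/5.980 = 0.2507 V.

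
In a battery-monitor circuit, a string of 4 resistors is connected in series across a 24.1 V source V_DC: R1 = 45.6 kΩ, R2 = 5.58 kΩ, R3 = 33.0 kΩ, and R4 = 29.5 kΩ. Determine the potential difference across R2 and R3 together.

V ≈ 8.18 V

Series total: ΣR = 45.6 + 5.58 + 33.0 + 29.5 = 113.7 kΩ.
R_{R2..R3} = 5.58 + 33.0 = 38.58 kΩ.
Voltage divider: V = V_DC · (38.58 / 113.7) = 24.1 × 0.3394 = 8.179 V.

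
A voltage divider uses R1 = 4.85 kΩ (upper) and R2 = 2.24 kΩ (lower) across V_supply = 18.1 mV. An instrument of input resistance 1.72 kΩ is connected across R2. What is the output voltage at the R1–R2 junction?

V_out ≈ 3.02 mV

The load sits in parallel with R2, giving an effective lower resistance R2' = R2·R_L/(R2+R_L) = 0.9729 kΩ.
Voltage divider with the loaded lower leg: V_out = 18.1 × 0.9729/(4.85 + 0.9729) = 18.1 × 0.1671 = 3.024 mV.
(Unloaded it would be 5.72 mV; the load pulls it down.)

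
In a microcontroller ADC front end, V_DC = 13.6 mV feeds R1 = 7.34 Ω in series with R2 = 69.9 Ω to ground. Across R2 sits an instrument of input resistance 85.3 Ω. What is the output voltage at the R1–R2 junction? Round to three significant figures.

R2 ‖ R_L = (69.9 × 85.3)/(69.9 + 85.3) = 38.42 Ω.
Voltage divider with the loaded lower leg: V_out = 13.6 × 38.42/(7.34 + 38.42) = 13.6 × 0.8396 = 11.42 mV.

V_out ≈ 11.4 mV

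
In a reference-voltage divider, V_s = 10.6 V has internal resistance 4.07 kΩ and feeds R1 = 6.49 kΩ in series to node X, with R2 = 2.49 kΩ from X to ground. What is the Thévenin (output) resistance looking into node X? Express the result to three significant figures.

R_th ≈ 2.01 kΩ

R1' = 4.07 + 6.49 = 10.56 kΩ (source resistance + R1).
Zeroing V_s shorts the top of R1' to ground, so R_th = R1' ‖ R2 = 2.015 kΩ.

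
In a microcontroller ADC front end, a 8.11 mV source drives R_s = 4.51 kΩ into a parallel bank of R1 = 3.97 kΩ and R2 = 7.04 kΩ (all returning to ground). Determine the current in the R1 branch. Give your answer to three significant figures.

Parallel bank: R_p = 1/(1/3.97 + 1/7.04) = 2.538 kΩ.
V_A = 8.11 × 2.538/7.048 = 2.921 mV.
I(R1) = V_A / R1 = 2.921/3.97 = 0.7357 µA.
(Equivalently: I_total = 1.151 µA, then current-divider fraction G_k/ΣG = 0.6394.)

I ≈ 0.736 µA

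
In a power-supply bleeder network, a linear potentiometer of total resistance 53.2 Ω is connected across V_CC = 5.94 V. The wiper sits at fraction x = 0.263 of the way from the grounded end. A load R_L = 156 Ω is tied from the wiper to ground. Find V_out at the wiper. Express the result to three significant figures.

Lower segment x·R_p = 13.99 Ω; upper segment (1−x)·R_p = 39.21 Ω.
Lower segment in parallel with the load: 13.99 ‖ 156 = 12.84 Ω.
Then V_out = V_CC · 12.84/(39.21 + 12.84) = 1.465 V.
(Unloaded: V_out = x·V_CC = 1.56 V.)

V_out ≈ 1.47 V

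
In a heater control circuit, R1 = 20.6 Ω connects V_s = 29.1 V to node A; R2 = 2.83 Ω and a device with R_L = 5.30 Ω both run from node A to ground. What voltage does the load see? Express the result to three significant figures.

V_out ≈ 2.39 V

R2 ‖ R_L = (2.83 × 5.30)/(2.83 + 5.30) = 1.845 Ω.
Now apply the divider: V_out = 29.1 × 0.08220 = 2.392 V.
(Unloaded it would be 3.51 V; the load pulls it down.)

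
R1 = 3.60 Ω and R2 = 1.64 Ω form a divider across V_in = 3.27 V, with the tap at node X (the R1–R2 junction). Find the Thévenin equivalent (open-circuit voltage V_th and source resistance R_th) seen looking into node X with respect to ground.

V_th ≈ 1.02 V, R_th ≈ 1.13 Ω

V_th is the unloaded tap voltage: V_in · R2/(R1+R2) = 3.27 × 0.3130 = 1.023 V.
Looking into X with the source shorted: R_th = R1·R2/(R1+R2) = 3.600 × 1.64/5.240 = 1.127 Ω.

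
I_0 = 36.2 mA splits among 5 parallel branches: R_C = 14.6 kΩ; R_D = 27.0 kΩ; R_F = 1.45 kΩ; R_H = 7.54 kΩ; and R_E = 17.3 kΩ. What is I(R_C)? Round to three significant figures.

ΣG = 1/14.6 + 1/27.0 + 1/1.45 + 1/7.54 + 1/17.3 = 0.9856.
By the current-divider rule, I = I_0 · G_k/ΣG = 36.2 × 0.06949 = 2.516 mA.

I ≈ 2.52 mA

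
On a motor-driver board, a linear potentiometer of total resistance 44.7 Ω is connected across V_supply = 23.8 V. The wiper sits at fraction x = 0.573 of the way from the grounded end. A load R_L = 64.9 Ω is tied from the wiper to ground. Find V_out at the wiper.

V_out ≈ 11.7 V

The pot divides into 19.09 Ω above the wiper and 25.61 Ω below.
Lower segment in parallel with the load: 25.61 ‖ 64.9 = 18.37 Ω.
Loaded-divider output: V_out = 23.8 × 0.4904 = 11.67 V.
(Unloaded: V_out = x·V_supply = 13.6 V.)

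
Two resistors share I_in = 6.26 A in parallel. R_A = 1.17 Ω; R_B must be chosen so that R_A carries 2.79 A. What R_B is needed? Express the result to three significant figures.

R_B ≈ 0.941 Ω

In a two-way split, I_A/I_in = R_B/(R_A + R_B).
2.79/6.26 = R_B/(R_A + R_B) → R_B = R_A · (0.4457)/(1 − 0.4457) = 1.17 × 0.8040 = 0.9407 Ω.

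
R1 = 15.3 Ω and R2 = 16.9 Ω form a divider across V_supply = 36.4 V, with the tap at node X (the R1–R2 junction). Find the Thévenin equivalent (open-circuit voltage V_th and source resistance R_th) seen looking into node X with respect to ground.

Open-circuit (no load on X): V_th = V_supply · R2/(R1 + R2) = 36.4 × 16.9/(15.30 + 16.9) = 19.10 V.
With V_supply suppressed (replaced by a short), R_th = R1 ‖ R2 = (15.30 × 16.9)/(15.30 + 16.9) = 8.030 Ω.

V_th ≈ 19.1 V, R_th ≈ 8.03 Ω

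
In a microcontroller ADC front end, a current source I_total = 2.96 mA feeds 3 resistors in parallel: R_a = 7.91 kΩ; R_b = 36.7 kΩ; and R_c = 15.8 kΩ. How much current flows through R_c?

ΣG = 1/7.91 + 1/36.7 + 1/15.8 = 0.2170.
Current divider: I(R_c) = I_total · G_k/ΣG = 2.96 × (0.06329/0.2170) = 2.96 × 0.2917 = 0.8635 mA.

I ≈ 0.863 mA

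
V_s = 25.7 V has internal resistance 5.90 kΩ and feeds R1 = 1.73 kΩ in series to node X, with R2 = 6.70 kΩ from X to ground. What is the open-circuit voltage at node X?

R1' = 5.90 + 1.73 = 7.630 kΩ (source resistance + R1).
With X open, the divider is unloaded: V_th = 25.7 × 6.70/14.33 = 12.02 V.

V_th ≈ 12.0 V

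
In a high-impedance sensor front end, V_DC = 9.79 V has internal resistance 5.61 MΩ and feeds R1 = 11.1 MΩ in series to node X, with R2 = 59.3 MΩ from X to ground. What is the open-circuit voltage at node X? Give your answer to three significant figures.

R1' = 5.61 + 11.1 = 16.71 MΩ (source resistance + R1).
V_th is the unloaded tap voltage: V_DC · R2/(R1'+R2) = 9.79 × 0.7802 = 7.638 V.

V_th ≈ 7.64 V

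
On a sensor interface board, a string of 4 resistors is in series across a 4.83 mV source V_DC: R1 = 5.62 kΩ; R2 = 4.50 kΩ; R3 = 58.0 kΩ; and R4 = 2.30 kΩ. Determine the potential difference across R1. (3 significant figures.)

Series total: ΣR = 5.62 + 4.50 + 58.0 + 2.30 = 70.42 kΩ.
By the voltage-divider rule, V = 4.83 × 5.620/70.42 = 0.3855 mV.

V ≈ 0.385 mV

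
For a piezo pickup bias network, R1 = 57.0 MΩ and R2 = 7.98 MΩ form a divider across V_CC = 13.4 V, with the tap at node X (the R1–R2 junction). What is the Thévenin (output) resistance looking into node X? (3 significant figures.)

R_th ≈ 7.00 MΩ

Zeroing V_CC shorts the top of R1 to ground, so R_th = R1 ‖ R2 = 7.000 MΩ.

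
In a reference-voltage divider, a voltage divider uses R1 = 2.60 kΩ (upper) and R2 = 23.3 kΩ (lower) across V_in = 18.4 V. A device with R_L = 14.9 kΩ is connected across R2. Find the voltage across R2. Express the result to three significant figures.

R2 ‖ R_L = (23.3 × 14.9)/(23.3 + 14.9) = 9.088 kΩ.
Now apply the divider: V_out = 18.4 × 0.7776 = 14.31 V.

V_out ≈ 14.3 V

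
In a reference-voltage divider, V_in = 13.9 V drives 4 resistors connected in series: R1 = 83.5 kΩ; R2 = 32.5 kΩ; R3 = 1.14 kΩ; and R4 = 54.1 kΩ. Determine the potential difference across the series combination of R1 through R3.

Series total: ΣR = 83.5 + 32.5 + 1.14 + 54.1 = 171.2 kΩ.
R_{R1..R3} = 83.5 + 32.5 + 1.14 = 117.1 kΩ.
V = V_in · R/ΣR = 13.9 × 0.6841 = 9.509 V.

V ≈ 9.51 V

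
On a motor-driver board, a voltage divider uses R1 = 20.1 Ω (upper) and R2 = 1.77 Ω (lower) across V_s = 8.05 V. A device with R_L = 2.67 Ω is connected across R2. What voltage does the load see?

R2 ‖ R_L = (1.77 × 2.67)/(1.77 + 2.67) = 1.064 Ω.
Voltage divider with the loaded lower leg: V_out = 8.05 × 1.064/(20.1 + 1.064) = 8.05 × 0.05029 = 0.4048 V.
(Unloaded it would be 0.652 V; the load pulls it down.)

V_out ≈ 0.405 V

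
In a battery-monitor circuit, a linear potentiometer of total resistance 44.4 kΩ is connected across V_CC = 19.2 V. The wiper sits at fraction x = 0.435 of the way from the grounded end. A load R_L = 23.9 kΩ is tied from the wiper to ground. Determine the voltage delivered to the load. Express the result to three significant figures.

The pot divides into 25.09 kΩ above the wiper and 19.31 kΩ below.
(x·R_p) ‖ R_L = 10.68 kΩ.
Loaded-divider output: V_out = 19.2 × 0.2986 = 5.734 V.

V_out ≈ 5.73 V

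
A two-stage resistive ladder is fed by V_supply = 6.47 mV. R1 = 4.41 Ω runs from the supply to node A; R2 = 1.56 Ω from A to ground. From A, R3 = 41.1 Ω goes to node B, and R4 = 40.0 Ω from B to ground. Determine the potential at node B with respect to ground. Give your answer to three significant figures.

The second stage (R3 + R4 = 81.10 Ω) loads node A in parallel with R2.
R2 ‖ (R3+R4) = 1.531 Ω.
So V_A = 6.47 × 0.2576 = 1.667 mV.
Then the unloaded second divider: V_B = V_A × R4/(R3+R4) = 1.667 × 0.4932 = 0.8222 mV.

V_B ≈ 0.822 mV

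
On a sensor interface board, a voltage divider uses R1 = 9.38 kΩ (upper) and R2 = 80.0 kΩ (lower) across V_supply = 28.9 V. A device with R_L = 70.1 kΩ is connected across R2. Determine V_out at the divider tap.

V_out ≈ 23.1 V

R2 ‖ R_L = (80.0 × 70.1)/(80.0 + 70.1) = 37.36 kΩ.
Then V_out = V_supply · R2'/(R1 + R2') = 28.9 × 37.36/46.74 = 23.10 V.
(Unloaded it would be 25.9 V; the load pulls it down.)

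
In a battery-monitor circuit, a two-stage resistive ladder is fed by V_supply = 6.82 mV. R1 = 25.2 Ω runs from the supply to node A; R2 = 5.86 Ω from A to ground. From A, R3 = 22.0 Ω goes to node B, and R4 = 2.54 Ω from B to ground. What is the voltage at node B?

Node A sees R2 in parallel with the series input of stage 2, R3 + R4 = 24.54 Ω.
R2 ‖ (R3+R4) = 4.730 Ω.
V_A = 6.82 × 4.730/(25.2 + 4.730) = 1.078 mV.
Then the unloaded second divider: V_B = V_A × R4/(R3+R4) = 1.078 × 0.1035 = 0.1116 mV.

V_B ≈ 0.112 mV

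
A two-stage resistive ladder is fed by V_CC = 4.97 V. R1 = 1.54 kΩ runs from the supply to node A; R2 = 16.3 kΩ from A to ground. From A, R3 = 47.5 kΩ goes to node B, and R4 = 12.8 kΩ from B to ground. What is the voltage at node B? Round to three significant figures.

The second stage (R3 + R4 = 60.30 kΩ) loads node A in parallel with R2.
R2 ‖ (R3+R4) = 12.83 kΩ.
First divider: V_A = V_CC · 12.83/(1.54 + 12.83) = 4.437 V.
V_B = V_A × 0.2123 = 0.9419 V.

V_B ≈ 0.942 V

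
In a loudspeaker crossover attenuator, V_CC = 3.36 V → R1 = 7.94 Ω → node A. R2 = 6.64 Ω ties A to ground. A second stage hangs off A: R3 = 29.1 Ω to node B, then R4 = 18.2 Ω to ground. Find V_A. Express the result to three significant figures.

V_A ≈ 1.42 V

Node A sees R2 in parallel with the series input of stage 2, R3 + R4 = 47.30 Ω.
Effective lower resistance at A: R2 ‖ 47.30 = 5.823 Ω.
So V_A = 3.36 × 0.4231 = 1.422 V.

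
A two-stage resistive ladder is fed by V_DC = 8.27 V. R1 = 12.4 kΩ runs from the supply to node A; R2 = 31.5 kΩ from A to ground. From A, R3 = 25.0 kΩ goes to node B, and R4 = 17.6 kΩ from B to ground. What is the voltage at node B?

V_B ≈ 2.03 V

Looking into the second stage from A: R3 + R4 = 42.60 kΩ appears in parallel with R2.
Effective lower resistance at A: R2 ‖ 42.60 = 18.11 kΩ.
V_A = 8.27 × 18.11/(12.4 + 18.11) = 4.909 V.
V_B = V_A × 0.4131 = 2.028 V.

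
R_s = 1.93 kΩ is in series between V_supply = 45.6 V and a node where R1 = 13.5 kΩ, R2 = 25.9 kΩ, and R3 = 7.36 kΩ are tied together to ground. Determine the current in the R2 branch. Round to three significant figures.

Combine the parallel branches: R_p = (1/13.5 + 1/25.9 + 1/7.36)⁻¹ = 4.023 kΩ.
V_A = 45.6 × 4.023/5.953 = 30.82 V.
Branch current I = V_A/R2 = 30.82/25.9 = 1.190 mA.

I ≈ 1.19 mA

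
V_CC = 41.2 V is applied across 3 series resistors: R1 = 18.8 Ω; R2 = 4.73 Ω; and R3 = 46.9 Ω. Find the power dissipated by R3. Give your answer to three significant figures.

P ≈ 16.0 W

Series current I = V_CC/ΣR = 41.2/70.43 = 0.5850 A.
V(R3) = I·R = 27.44 V; P = V·I = 27.44 × 0.5850 = 16.05 W.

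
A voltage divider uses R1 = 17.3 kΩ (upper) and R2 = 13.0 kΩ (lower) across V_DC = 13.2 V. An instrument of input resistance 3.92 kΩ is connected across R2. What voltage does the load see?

V_out ≈ 1.96 V

The load sits in parallel with R2, giving an effective lower resistance R2' = R2·R_L/(R2+R_L) = 3.012 kΩ.
Voltage divider with the loaded lower leg: V_out = 13.2 × 3.012/(17.3 + 3.012) = 13.2 × 0.1483 = 1.957 V.
(Unloaded it would be 5.66 V; the load pulls it down.)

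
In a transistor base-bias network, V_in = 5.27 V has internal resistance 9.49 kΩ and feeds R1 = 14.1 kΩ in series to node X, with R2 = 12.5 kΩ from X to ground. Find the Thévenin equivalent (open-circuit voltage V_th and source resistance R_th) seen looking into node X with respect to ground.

R1' = 9.49 + 14.1 = 23.59 kΩ (source resistance + R1).
Open-circuit (no load on X): V_th = V_in · R2/(R1' + R2) = 5.27 × 12.5/(23.59 + 12.5) = 1.825 V.
Looking into X with the source shorted: R_th = R1'·R2/(R1'+R2) = 23.59 × 12.5/36.09 = 8.171 kΩ.

V_th ≈ 1.83 V, R_th ≈ 8.17 kΩ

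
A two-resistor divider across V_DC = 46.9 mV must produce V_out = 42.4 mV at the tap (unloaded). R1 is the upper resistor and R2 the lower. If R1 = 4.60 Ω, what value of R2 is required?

R2 ≈ 43.3 Ω

Required fraction k = V_out/V_DC = 0.9041.
Rearranging, R2 = R1·k/(1−k) = 4.60 × 9.422 = 43.34 Ω.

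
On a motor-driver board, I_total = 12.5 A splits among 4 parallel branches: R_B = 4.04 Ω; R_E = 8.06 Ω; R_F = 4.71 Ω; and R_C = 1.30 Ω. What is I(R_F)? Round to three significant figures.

ΣG = 1/4.04 + 1/8.06 + 1/4.71 + 1/1.30 = 1.353.
R_F takes the fraction G_k/ΣG = 0.2123/1.353 = 0.1569, so I = 12.5 × 0.1569 = 1.961 A.

I ≈ 1.96 A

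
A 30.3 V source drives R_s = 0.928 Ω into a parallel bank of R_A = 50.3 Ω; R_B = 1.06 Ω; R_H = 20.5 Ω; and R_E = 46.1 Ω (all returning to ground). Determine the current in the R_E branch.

Equivalent of the parallel group: R_p = 0.9674 Ω.
V_A = 30.3 × 0.9674/1.895 = 15.46 V.
I(R_E) = V_A / R_E = 15.46/46.1 = 0.3355 A.

I ≈ 0.335 A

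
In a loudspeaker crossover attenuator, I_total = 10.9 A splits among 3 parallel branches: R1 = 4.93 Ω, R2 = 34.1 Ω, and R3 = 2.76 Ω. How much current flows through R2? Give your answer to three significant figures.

Total conductance ΣG = 1/4.93 + 1/34.1 + 1/2.76 = 0.5945 (units of 1/Ω).
Current divider: I(R2) = I_total · G_k/ΣG = 10.9 × (0.02933/0.5945) = 10.9 × 0.04933 = 0.5377 A.

I ≈ 0.538 A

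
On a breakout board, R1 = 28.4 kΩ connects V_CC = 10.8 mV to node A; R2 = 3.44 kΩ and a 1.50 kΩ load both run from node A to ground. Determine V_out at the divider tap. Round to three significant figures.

R2 ‖ R_L = (3.44 × 1.50)/(3.44 + 1.50) = 1.045 kΩ.
Then V_out = V_CC · R2'/(R1 + R2') = 10.8 × 1.045/29.44 = 0.3831 mV.
(Unloaded it would be 1.17 mV; the load pulls it down.)

V_out ≈ 0.383 mV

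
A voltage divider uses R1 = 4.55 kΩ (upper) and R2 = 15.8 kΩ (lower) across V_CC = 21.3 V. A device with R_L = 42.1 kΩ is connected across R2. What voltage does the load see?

V_out ≈ 15.3 V

First combine the lower leg with the load: R2 ‖ R_L = 11.49 kΩ.
Voltage divider with the loaded lower leg: V_out = 21.3 × 11.49/(4.55 + 11.49) = 21.3 × 0.7163 = 15.26 V.
(Unloaded it would be 16.5 V; the load pulls it down.)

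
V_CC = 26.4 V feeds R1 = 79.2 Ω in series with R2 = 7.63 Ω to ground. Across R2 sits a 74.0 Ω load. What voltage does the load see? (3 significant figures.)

V_out ≈ 2.12 V

R2 ‖ R_L = (7.63 × 74.0)/(7.63 + 74.0) = 6.917 Ω.
Then V_out = V_CC · R2'/(R1 + R2') = 26.4 × 6.917/86.12 = 2.120 V.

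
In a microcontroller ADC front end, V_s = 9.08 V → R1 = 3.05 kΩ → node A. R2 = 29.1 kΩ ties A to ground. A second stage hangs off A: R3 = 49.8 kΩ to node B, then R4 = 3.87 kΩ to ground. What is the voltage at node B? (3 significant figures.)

V_B ≈ 0.564 V

Node A sees R2 in parallel with the series input of stage 2, R3 + R4 = 53.67 kΩ.
Effective lower resistance at A: R2 ‖ 53.67 = 18.87 kΩ.
V_A = 9.08 × 18.87/(3.05 + 18.87) = 7.817 V.
Then the unloaded second divider: V_B = V_A × R4/(R3+R4) = 7.817 × 0.07211 = 0.5636 V.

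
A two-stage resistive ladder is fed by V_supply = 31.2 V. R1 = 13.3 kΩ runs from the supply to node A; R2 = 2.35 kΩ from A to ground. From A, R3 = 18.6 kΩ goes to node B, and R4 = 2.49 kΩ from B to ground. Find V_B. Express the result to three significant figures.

The second stage (R3 + R4 = 21.09 kΩ) loads node A in parallel with R2.
Effective lower resistance at A: R2 ‖ 21.09 = 2.114 kΩ.
V_A = 31.2 × 2.114/(13.3 + 2.114) = 4.280 V.
Then the unloaded second divider: V_B = V_A × R4/(R3+R4) = 4.280 × 0.1181 = 0.5053 V.

V_B ≈ 0.505 V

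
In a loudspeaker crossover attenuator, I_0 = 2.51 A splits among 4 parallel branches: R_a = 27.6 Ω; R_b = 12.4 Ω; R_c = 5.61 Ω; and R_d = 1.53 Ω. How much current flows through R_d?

I ≈ 1.73 A

ΣG = 1/27.6 + 1/12.4 + 1/5.61 + 1/1.53 = 0.9487.
By the current-divider rule, I = I_0 · G_k/ΣG = 2.51 × 0.6889 = 1.729 A.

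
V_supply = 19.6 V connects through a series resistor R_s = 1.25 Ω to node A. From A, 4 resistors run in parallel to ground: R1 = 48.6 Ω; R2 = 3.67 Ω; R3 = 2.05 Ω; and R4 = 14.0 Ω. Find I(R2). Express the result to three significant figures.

Combine the parallel branches: R_p = (1/48.6 + 1/3.67 + 1/2.05 + 1/14.0)⁻¹ = 1.173 Ω.
Node voltage V_A = V_supply · R_p/(R_s + R_p) = 19.6 × 0.4842 = 9.490 V.
I(R2) = V_A / R2 = 9.490/3.67 = 2.586 A.

I ≈ 2.59 A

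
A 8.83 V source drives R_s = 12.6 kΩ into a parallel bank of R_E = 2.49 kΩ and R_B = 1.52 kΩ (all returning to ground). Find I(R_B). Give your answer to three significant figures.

Equivalent of the parallel group: R_p = 0.9438 kΩ.
V_A = 8.83 × 0.9438/13.54 = 0.6153 V.
Branch current I = V_A/R_B = 0.6153/1.52 = 0.4048 mA.
(Check via current divider: I_total = 0.6520 mA; share G_k/ΣG = 0.6209 → same result.)

I ≈ 0.405 mA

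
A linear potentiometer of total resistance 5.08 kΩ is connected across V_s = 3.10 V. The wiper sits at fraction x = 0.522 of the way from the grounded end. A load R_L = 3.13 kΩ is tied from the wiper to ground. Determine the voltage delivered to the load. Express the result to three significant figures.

V_out ≈ 1.15 V

Split the track: R_lower = x·R_p = 2.652 kΩ, R_upper = (1−x)·R_p = 2.428 kΩ.
R_L loads the lower segment: effective lower R = 1.436 kΩ.
V_out = 3.10 × 1.436/(2.428 + 1.436) = 1.152 V.
(Unloaded: V_out = x·V_s = 1.62 V.)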